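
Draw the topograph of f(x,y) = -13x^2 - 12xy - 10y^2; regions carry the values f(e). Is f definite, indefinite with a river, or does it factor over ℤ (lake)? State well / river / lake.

D = b²−4ac = (-12)² − 4·(-13)·(-10) = -376
D < 0 ⇒ definite ⇒ every region one sign ⇒ single well

well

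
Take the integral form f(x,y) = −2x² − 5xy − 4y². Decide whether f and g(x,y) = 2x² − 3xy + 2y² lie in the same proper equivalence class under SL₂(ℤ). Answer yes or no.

D₁ = -7, D₂ = -7
f is negative-definite; reduce −f:
−f: translate: b→1 (≡5 mod 4), so (2,5,4)→(2,1,1)
−f: flip: (2,1,1)→(1,-1,2)
−f: translate: b→1 (≡-1 mod 2), so (1,-1,2)→(1,1,2)
−f: reduced (well bottom): (1,1,2) with a≤c, −a<b≤a
flip sign back: reduced form of f is (-1,-1,-2)
g: translate: b→1 (≡-3 mod 4), so (2,-3,2)→(2,1,1)
g: flip: (2,1,1)→(1,-1,2)
g: translate: b→1 (≡-1 mod 2), so (1,-1,2)→(1,1,2)
g: reduced (well bottom): (1,1,2) with a≤c, −a<b≤a
reduced forms (-1, -1, -2) vs (1, 1, 2) ⇒ inequivalent

no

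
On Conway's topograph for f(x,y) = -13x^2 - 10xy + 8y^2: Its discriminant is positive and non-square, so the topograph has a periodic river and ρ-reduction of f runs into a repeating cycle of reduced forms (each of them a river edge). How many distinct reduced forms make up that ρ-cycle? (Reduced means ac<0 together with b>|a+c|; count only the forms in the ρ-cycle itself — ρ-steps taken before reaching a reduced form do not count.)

D = 516, ⌊√D⌋ = 22
descent: ρ → (8,10,-13)  [lands on river]
river: ρ → (-13,16,5)
river: ρ → (5,14,-16)
river: ρ → (-16,18,3)
river: ρ → (3,18,-16)
river: ρ → (-16,14,5)
river: ρ → (5,16,-13)
river: ρ → (-13,10,8)
river: ρ → (8,22,-1)
river: ρ → (-1,22,8)
ρ-cycle length = 10 (tail of 1 descent step not counted)

10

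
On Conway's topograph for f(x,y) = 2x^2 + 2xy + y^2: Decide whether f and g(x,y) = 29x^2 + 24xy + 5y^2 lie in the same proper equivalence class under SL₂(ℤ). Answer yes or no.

D₁ = -4, D₂ = -4
f: flip: (2,2,1)→(1,-2,2)
f: translate: b→0 (≡-2 mod 2), so (1,-2,2)→(1,0,1)
f: reduced (well bottom): (1,0,1) with a≤c, −a<b≤a
g: flip: (29,24,5)→(5,-24,29)
g: translate: b→-4 (≡-24 mod 10), so (5,-24,29)→(5,-4,1)
g: flip: (5,-4,1)→(1,4,5)
g: translate: b→0 (≡4 mod 2), so (1,4,5)→(1,0,1)
g: reduced (well bottom): (1,0,1) with a≤c, −a<b≤a
reduced forms (1, 0, 1) vs (1, 0, 1) ⇒ equivalent

yes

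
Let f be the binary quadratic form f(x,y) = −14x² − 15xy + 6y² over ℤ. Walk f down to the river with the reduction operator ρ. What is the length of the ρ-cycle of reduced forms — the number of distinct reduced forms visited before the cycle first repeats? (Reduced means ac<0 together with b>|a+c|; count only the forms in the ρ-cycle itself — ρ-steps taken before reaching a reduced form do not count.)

D = 561, ⌊√D⌋ = 23
descent: ρ → (6,15,-14)  [lands on river]
river: ρ → (-14,13,7)
river: ρ → (7,15,-12)
river: ρ → (-12,9,10)
river: ρ → (10,11,-11)
river: ρ → (-11,11,10)
river: ρ → (10,9,-12)
river: ρ → (-12,15,7)
river: ρ → (7,13,-14)
river: ρ → (-14,15,6)
river: ρ → (6,21,-5)
river: ρ → (-5,19,10)
river: ρ → (10,21,-3)
river: ρ → (-3,21,10)
river: ρ → (10,19,-5)
river: ρ → (-5,21,6)
ρ-cycle length = 16 (tail of 1 descent step not counted)

16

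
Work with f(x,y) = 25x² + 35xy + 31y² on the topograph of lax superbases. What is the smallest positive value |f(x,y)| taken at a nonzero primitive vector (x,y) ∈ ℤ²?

translate: b→-15 (≡35 mod 50), so (25,35,31)→(25,-15,21)
flip: (25,-15,21)→(21,15,25)
reduced (well bottom): (21,15,25) with a≤c, −a<b≤a
well minimum = a = 21

21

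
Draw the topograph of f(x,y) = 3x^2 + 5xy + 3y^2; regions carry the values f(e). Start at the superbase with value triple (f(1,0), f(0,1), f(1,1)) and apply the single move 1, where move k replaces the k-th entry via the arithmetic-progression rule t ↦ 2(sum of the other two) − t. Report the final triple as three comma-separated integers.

start (3,3,11) = (f(1,0),f(0,1),f(1,1))
replace slot 1: 2·(3+11) − 3 = 25 → (25,3,11)

25,3,11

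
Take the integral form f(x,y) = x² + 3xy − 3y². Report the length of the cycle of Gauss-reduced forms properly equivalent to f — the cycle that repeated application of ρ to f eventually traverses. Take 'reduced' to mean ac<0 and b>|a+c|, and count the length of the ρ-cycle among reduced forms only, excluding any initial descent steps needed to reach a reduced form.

D = 21, ⌊√D⌋ = 4
river: ρ → (-3,3,1)
river: ρ → (1,3,-3)
ρ-cycle length = 2 (tail of 0 descent steps not counted)

2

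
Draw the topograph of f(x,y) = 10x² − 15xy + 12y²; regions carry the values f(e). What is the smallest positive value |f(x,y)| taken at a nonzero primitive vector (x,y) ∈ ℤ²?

translate: b→5 (≡-15 mod 20), so (10,-15,12)→(10,5,7)
flip: (10,5,7)→(7,-5,10)
reduced (well bottom): (7,-5,10) with a≤c, −a<b≤a
well minimum = a = 7

7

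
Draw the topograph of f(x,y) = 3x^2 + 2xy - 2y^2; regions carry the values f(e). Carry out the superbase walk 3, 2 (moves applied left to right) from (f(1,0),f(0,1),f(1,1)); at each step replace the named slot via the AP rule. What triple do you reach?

start (3,-2,3) = (f(1,0),f(0,1),f(1,1))
replace slot 3: 2·(3+(-2)) − 3 = -1 → (3,-2,-1)
replace slot 2: 2·(3+(-1)) − (-2) = 6 → (3,6,-1)

3,6,-1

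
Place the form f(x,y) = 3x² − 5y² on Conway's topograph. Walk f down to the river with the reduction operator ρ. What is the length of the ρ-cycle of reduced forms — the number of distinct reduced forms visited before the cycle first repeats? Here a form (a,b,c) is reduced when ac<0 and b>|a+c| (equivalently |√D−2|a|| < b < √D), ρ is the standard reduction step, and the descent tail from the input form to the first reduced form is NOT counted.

D = 60, ⌊√D⌋ = 7
descent: ρ → (-5,0,3)
descent: ρ → (3,6,-2)  [lands on river]
river: ρ → (-2,6,3)
ρ-cycle length = 2 (tail of 2 descent steps not counted)

2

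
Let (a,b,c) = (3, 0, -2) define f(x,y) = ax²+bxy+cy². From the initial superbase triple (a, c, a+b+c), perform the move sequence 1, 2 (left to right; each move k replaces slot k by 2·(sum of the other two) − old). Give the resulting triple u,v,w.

start (3,-2,1) = (f(1,0),f(0,1),f(1,1))
replace slot 1: 2·((-2)+1) − 3 = -5 → (-5,-2,1)
replace slot 2: 2·((-5)+1) − (-2) = -6 → (-5,-6,1)

-5,-6,1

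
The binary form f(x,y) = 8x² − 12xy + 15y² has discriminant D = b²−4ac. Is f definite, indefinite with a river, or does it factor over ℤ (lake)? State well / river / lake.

D = b²−4ac = (-12)² − 4·8·15 = -336
D < 0 ⇒ definite ⇒ every region one sign ⇒ single well

well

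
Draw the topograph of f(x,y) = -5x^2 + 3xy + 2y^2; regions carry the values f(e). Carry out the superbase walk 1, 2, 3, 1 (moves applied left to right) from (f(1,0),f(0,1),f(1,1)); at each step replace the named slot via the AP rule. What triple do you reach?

start (-5,2,0) = (f(1,0),f(0,1),f(1,1))
replace slot 1: 2·(2+0) − (-5) = 9 → (9,2,0)
replace slot 2: 2·(9+0) − 2 = 16 → (9,16,0)
replace slot 3: 2·(9+16) − 0 = 50 → (9,16,50)
replace slot 1: 2·(16+50) − 9 = 123 → (123,16,50)

123,16,50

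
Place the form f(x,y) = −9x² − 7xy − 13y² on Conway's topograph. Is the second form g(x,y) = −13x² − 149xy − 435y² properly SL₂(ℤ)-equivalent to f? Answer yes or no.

D₁ = -419, D₂ = -419
f is negative-definite; reduce −f:
−f: reduced (well bottom): (9,7,13) with a≤c, −a<b≤a
flip sign back: reduced form of f is (-9,-7,-13)
g is negative-definite; reduce −g:
−g: translate: b→-7 (≡149 mod 26), so (13,149,435)→(13,-7,9)
−g: flip: (13,-7,9)→(9,7,13)
−g: reduced (well bottom): (9,7,13) with a≤c, −a<b≤a
flip sign back: reduced form of g is (-9,-7,-13)
reduced forms (-9, -7, -13) vs (-9, -7, -13) ⇒ equivalent

yes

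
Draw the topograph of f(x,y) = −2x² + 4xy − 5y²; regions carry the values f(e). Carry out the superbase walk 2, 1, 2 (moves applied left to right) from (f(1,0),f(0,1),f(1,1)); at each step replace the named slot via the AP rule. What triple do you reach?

start (-2,-5,-3) = (f(1,0),f(0,1),f(1,1))
replace slot 2: 2·((-2)+(-3)) − (-5) = -5 → (-2,-5,-3)
replace slot 1: 2·((-5)+(-3)) − (-2) = -14 → (-14,-5,-3)
replace slot 2: 2·((-14)+(-3)) − (-5) = -29 → (-14,-29,-3)

-14,-29,-3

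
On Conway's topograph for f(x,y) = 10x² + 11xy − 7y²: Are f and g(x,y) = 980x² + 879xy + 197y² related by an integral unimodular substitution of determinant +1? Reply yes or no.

D₁ = 401, D₂ = 401
river cycle of f (length 10): (-7, 17, 4), (4, 15, -11), (-11, 7, 8), (8, 9, -10), (-10, 11, 7), (7, 17, -4), (-4, 15, 11), (11, 7, -8), (-8, 9, 10), (10, 11, -7)
river cycle of g (length 10): (10, 11, -7), (-7, 17, 4), (4, 15, -11), (-11, 7, 8), (8, 9, -10), (-10, 11, 7), (7, 17, -4), (-4, 15, 11), (11, 7, -8), (-8, 9, 10)
cycles coincide ⇒ equivalent

yes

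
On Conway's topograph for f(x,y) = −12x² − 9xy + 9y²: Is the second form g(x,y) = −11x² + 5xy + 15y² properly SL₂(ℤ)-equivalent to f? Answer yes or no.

D₁ = 513, D₂ = 685
discriminants differ ⇒ not SL₂(ℤ)-equivalent

no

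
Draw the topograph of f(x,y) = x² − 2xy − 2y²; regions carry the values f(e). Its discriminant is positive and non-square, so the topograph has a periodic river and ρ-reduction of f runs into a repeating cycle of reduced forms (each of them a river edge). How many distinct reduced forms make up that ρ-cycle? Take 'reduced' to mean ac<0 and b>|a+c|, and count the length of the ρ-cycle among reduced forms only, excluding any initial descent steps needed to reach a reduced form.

D = 12, ⌊√D⌋ = 3
descent: ρ → (-2,2,1)  [lands on river]
river: ρ → (1,2,-2)
ρ-cycle length = 2 (tail of 1 descent step not counted)

2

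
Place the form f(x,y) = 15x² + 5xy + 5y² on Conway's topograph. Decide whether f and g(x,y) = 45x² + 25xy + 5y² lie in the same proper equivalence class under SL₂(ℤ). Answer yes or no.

D₁ = -275, D₂ = -275
f: flip: (15,5,5)→(5,-5,15)
f: translate: b→5 (≡-5 mod 10), so (5,-5,15)→(5,5,15)
f: reduced (well bottom): (5,5,15) with a≤c, −a<b≤a
g: flip: (45,25,5)→(5,-25,45)
g: translate: b→5 (≡-25 mod 10), so (5,-25,45)→(5,5,15)
g: reduced (well bottom): (5,5,15) with a≤c, −a<b≤a
reduced forms (5, 5, 15) vs (5, 5, 15) ⇒ equivalent

yes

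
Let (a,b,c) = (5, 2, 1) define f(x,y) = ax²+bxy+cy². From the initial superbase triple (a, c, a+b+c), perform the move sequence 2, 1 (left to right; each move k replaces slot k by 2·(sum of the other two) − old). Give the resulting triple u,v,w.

start (5,1,8) = (f(1,0),f(0,1),f(1,1))
replace slot 2: 2·(5+8) − 1 = 25 → (5,25,8)
replace slot 1: 2·(25+8) − 5 = 61 → (61,25,8)

61,25,8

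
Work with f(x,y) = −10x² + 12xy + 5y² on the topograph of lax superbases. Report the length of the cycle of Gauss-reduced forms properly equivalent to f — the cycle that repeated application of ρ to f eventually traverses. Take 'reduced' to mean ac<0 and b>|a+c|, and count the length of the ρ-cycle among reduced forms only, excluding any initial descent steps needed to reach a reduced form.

D = 344, ⌊√D⌋ = 18
river: ρ → (5,18,-1)
river: ρ → (-1,18,5)
river: ρ → (5,12,-10)
river: ρ → (-10,8,7)
river: ρ → (7,6,-11)
river: ρ → (-11,16,2)
river: ρ → (2,16,-11)
river: ρ → (-11,6,7)
river: ρ → (7,8,-10)
river: ρ → (-10,12,5)
ρ-cycle length = 10 (tail of 0 descent steps not counted)

10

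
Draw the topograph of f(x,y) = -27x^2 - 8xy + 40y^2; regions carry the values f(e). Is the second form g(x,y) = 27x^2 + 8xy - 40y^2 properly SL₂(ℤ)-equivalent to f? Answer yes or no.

D₁ = 4384, D₂ = 4384
river cycle of f (length 16): (-27, 46, 21), (21, 38, -35), (-35, 32, 24), (24, 64, -3), (-3, 62, 45), (45, 28, -20), (-20, 52, 21), (21, 32, -40), (-40, 48, 13), (13, 56, -24), … (6 more)
river cycle of g (length 16): (27, 62, -5), (-5, 58, 51), (51, 44, -12), (-12, 52, 35), (35, 18, -29), (-29, 40, 24), (24, 56, -13), (-13, 48, 40), (40, 32, -21), (-21, 52, 20), … (6 more)
cycles differ ⇒ inequivalent

no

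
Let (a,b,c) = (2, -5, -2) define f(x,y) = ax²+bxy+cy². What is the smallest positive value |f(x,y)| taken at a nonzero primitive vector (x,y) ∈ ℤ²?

descent: ρ → (-2,5,2)  [lands on river]
river: ρ → (2,3,-4)
river: ρ → (-4,5,1)
river: ρ → (1,5,-4)
river: ρ → (-4,3,2)
river: ρ → (2,5,-2)
river: ρ → (-2,3,4)
river: ρ → (4,5,-1)
river: ρ → (-1,5,4)
river: ρ → (4,3,-2)
closes: descent 1, river 10
min |a| on river = 1

1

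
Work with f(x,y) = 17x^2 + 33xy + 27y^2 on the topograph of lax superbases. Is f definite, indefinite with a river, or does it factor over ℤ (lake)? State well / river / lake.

D = b²−4ac = 33² − 4·17·27 = -747
D < 0 ⇒ definite ⇒ every region one sign ⇒ single well

well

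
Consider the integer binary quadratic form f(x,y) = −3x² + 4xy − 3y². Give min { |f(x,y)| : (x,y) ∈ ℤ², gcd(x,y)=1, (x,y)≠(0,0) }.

translate: b→2 (≡-4 mod 6), so (3,-4,3)→(3,2,2)
flip: (3,2,2)→(2,-2,3)
translate: b→2 (≡-2 mod 4), so (2,-2,3)→(2,2,3)
reduced (well bottom): (2,2,3) with a≤c, −a<b≤a
well minimum |f| = |-2| = 2 (negative-definite)

2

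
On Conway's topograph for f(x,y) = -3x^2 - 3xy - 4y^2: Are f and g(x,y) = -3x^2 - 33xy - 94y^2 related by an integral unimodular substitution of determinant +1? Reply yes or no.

D₁ = -39, D₂ = -39
f is negative-definite; reduce −f:
−f: reduced (well bottom): (3,3,4) with a≤c, −a<b≤a
flip sign back: reduced form of f is (-3,-3,-4)
g is negative-definite; reduce −g:
−g: translate: b→3 (≡33 mod 6), so (3,33,94)→(3,3,4)
−g: reduced (well bottom): (3,3,4) with a≤c, −a<b≤a
flip sign back: reduced form of g is (-3,-3,-4)
reduced forms (-3, -3, -4) vs (-3, -3, -4) ⇒ equivalent

yes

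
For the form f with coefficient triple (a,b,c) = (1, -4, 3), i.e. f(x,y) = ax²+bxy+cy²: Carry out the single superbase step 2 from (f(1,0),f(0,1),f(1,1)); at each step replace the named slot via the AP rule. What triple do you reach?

start (1,3,0) = (f(1,0),f(0,1),f(1,1))
replace slot 2: 2·(1+0) − 3 = -1 → (1,-1,0)

1,-1,0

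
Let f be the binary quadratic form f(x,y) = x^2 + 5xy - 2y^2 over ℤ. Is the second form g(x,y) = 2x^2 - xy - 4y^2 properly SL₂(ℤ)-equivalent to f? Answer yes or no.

D₁ = 33, D₂ = 33
river cycle of f (length 4): (-2, 3, 3), (3, 3, -2), (-2, 5, 1), (1, 5, -2)
river cycle of g (length 4): (2, 3, -3), (-3, 3, 2), (2, 5, -1), (-1, 5, 2)
cycles differ ⇒ inequivalent

no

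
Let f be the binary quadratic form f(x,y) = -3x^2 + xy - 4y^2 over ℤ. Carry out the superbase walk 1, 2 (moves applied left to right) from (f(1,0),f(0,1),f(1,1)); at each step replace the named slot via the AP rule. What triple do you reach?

start (-3,-4,-6) = (f(1,0),f(0,1),f(1,1))
replace slot 1: 2·((-4)+(-6)) − (-3) = -17 → (-17,-4,-6)
replace slot 2: 2·((-17)+(-6)) − (-4) = -42 → (-17,-42,-6)

-17,-42,-6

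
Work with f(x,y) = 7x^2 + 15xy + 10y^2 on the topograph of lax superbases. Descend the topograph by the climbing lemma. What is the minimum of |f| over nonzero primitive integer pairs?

translate: b→1 (≡15 mod 14), so (7,15,10)→(7,1,2)
flip: (7,1,2)→(2,-1,7)
reduced (well bottom): (2,-1,7) with a≤c, −a<b≤a
well minimum = a = 2

2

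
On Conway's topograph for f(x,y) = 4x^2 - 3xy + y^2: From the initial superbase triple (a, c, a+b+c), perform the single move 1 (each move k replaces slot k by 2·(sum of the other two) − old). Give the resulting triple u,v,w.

start (4,1,2) = (f(1,0),f(0,1),f(1,1))
replace slot 1: 2·(1+2) − 4 = 2 → (2,1,2)

2,1,2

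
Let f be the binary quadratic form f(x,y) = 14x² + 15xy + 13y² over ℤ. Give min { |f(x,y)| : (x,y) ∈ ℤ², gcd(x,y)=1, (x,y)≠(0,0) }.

translate: b→-13 (≡15 mod 28), so (14,15,13)→(14,-13,12)
flip: (14,-13,12)→(12,13,14)
translate: b→-11 (≡13 mod 24), so (12,13,14)→(12,-11,13)
reduced (well bottom): (12,-11,13) with a≤c, −a<b≤a
well minimum = a = 12

12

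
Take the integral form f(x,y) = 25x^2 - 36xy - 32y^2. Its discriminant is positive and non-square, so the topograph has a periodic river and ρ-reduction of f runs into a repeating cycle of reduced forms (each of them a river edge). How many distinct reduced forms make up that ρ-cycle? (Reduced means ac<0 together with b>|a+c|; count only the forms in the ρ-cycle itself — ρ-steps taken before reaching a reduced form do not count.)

D = 4496, ⌊√D⌋ = 67
descent: ρ → (-32,36,25)  [lands on river]
river: ρ → (25,64,-4)
river: ρ → (-4,64,25)
river: ρ → (25,36,-32)
river: ρ → (-32,28,29)
river: ρ → (29,30,-31)
river: ρ → (-31,32,28)
river: ρ → (28,24,-35)
river: ρ → (-35,46,17)
river: ρ → (17,56,-20)
river: ρ → (-20,64,5)
river: ρ → (5,66,-7)
river: ρ → (-7,60,32)
river: ρ → (32,4,-35)
river: ρ → (-35,66,1)
river: ρ → (1,66,-35)
river: ρ → (-35,4,32)
river: ρ → (32,60,-7)
river: ρ → (-7,66,5)
river: ρ → (5,64,-20)
river: ρ → (-20,56,17)
river: ρ → (17,46,-35)
river: ρ → (-35,24,28)
river: ρ → (28,32,-31)
river: ρ → (-31,30,29)
river: ρ → (29,28,-32)
ρ-cycle length = 26 (tail of 1 descent step not counted)

26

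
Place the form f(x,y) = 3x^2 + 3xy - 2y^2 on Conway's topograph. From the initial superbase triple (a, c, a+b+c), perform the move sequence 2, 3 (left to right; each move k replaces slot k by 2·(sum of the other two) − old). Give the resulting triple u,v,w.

start (3,-2,4) = (f(1,0),f(0,1),f(1,1))
replace slot 2: 2·(3+4) − (-2) = 16 → (3,16,4)
replace slot 3: 2·(3+16) − 4 = 34 → (3,16,34)

3,16,34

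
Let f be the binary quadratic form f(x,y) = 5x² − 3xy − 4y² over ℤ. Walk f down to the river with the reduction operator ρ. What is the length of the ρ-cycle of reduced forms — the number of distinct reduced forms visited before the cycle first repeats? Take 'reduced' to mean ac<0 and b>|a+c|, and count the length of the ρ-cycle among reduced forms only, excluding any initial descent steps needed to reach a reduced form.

D = 89, ⌊√D⌋ = 9
descent: ρ → (-4,3,5)  [lands on river]
river: ρ → (5,7,-2)
river: ρ → (-2,9,1)
river: ρ → (1,9,-2)
river: ρ → (-2,7,5)
river: ρ → (5,3,-4)
river: ρ → (-4,5,4)
river: ρ → (4,3,-5)
river: ρ → (-5,7,2)
river: ρ → (2,9,-1)
river: ρ → (-1,9,2)
river: ρ → (2,7,-5)
river: ρ → (-5,3,4)
river: ρ → (4,5,-4)
ρ-cycle length = 14 (tail of 1 descent step not counted)

14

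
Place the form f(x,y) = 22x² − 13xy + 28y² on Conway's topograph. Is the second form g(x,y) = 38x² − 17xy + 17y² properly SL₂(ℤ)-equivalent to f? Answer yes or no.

D₁ = -2295, D₂ = -2295
f: reduced (well bottom): (22,-13,28) with a≤c, −a<b≤a
g: flip: (38,-17,17)→(17,17,38)
g: reduced (well bottom): (17,17,38) with a≤c, −a<b≤a
reduced forms (22, -13, 28) vs (17, 17, 38) ⇒ inequivalent

no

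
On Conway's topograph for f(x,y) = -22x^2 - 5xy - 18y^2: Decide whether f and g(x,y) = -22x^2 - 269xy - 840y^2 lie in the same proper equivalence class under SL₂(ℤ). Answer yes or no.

D₁ = -1559, D₂ = -1559
f is negative-definite; reduce −f:
−f: flip: (22,5,18)→(18,-5,22)
−f: reduced (well bottom): (18,-5,22) with a≤c, −a<b≤a
flip sign back: reduced form of f is (-18,5,-22)
g is negative-definite; reduce −g:
−g: translate: b→5 (≡269 mod 44), so (22,269,840)→(22,5,18)
−g: flip: (22,5,18)→(18,-5,22)
−g: reduced (well bottom): (18,-5,22) with a≤c, −a<b≤a
flip sign back: reduced form of g is (-18,5,-22)
reduced forms (-18, 5, -22) vs (-18, 5, -22) ⇒ equivalent

yes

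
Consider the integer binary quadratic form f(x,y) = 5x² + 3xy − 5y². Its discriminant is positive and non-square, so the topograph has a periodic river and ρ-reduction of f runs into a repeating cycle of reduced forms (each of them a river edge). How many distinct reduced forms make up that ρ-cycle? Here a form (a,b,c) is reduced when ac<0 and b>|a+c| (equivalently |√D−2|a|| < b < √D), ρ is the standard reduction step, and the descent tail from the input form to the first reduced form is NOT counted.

D = 109, ⌊√D⌋ = 10
river: ρ → (-5,7,3)
river: ρ → (3,5,-7)
river: ρ → (-7,9,1)
river: ρ → (1,9,-7)
river: ρ → (-7,5,3)
river: ρ → (3,7,-5)
river: ρ → (-5,3,5)
river: ρ → (5,7,-3)
river: ρ → (-3,5,7)
river: ρ → (7,9,-1)
river: ρ → (-1,9,7)
river: ρ → (7,5,-3)
river: ρ → (-3,7,5)
river: ρ → (5,3,-5)
ρ-cycle length = 14 (tail of 0 descent steps not counted)

14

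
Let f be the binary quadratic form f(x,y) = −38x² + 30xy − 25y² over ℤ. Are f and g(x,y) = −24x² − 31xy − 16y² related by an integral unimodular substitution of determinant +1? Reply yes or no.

D₁ = -2900, D₂ = -575
discriminants differ ⇒ not SL₂(ℤ)-equivalent

no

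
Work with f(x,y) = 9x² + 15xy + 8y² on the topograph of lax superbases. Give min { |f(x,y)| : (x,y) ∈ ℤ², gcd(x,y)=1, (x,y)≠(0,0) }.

translate: b→-3 (≡15 mod 18), so (9,15,8)→(9,-3,2)
flip: (9,-3,2)→(2,3,9)
translate: b→-1 (≡3 mod 4), so (2,3,9)→(2,-1,8)
reduced (well bottom): (2,-1,8) with a≤c, −a<b≤a
well minimum = a = 2

2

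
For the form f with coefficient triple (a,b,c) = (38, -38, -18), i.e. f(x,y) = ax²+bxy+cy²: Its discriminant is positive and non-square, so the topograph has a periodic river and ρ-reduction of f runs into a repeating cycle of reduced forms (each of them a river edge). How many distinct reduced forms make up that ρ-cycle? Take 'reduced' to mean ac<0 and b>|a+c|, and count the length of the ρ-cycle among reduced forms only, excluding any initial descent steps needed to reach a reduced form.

D = 4180, ⌊√D⌋ = 64
descent: ρ → (-18,38,38)  [lands on river]
river: ρ → (38,38,-18)
river: ρ → (-18,34,42)
river: ρ → (42,50,-10)
river: ρ → (-10,50,42)
river: ρ → (42,34,-18)
ρ-cycle length = 6 (tail of 1 descent step not counted)

6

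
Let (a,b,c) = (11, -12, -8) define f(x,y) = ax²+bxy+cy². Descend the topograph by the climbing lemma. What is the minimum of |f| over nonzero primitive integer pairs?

descent: ρ → (-8,12,11)  [lands on river]
river: ρ → (11,10,-9)
river: ρ → (-9,8,12)
river: ρ → (12,16,-5)
river: ρ → (-5,14,15)
river: ρ → (15,16,-4)
river: ρ → (-4,16,15)
river: ρ → (15,14,-5)
river: ρ → (-5,16,12)
river: ρ → (12,8,-9)
river: ρ → (-9,10,11)
river: ρ → (11,12,-8)
river: ρ → (-8,20,3)
river: ρ → (3,22,-1)
river: ρ → (-1,22,3)
river: ρ → (3,20,-8)
closes: descent 1, river 16
min |a| on river = 1

1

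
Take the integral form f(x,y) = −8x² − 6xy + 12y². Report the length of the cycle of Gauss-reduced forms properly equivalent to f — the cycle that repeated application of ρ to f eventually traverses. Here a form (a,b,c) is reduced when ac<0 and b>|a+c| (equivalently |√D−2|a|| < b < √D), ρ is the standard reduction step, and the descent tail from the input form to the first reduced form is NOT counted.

D = 420, ⌊√D⌋ = 20
descent: ρ → (12,6,-8)  [lands on river]
river: ρ → (-8,10,10)
river: ρ → (10,10,-8)
river: ρ → (-8,6,12)
river: ρ → (12,18,-2)
river: ρ → (-2,18,12)
ρ-cycle length = 6 (tail of 1 descent step not counted)

6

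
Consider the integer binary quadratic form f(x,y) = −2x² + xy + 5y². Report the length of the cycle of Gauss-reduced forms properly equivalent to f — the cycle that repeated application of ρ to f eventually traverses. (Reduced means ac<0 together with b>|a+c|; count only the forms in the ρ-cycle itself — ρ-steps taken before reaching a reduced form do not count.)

D = 41, ⌊√D⌋ = 6
descent: ρ → (5,-1,-2)
descent: ρ → (-2,5,2)  [lands on river]
river: ρ → (2,3,-4)
river: ρ → (-4,5,1)
river: ρ → (1,5,-4)
river: ρ → (-4,3,2)
river: ρ → (2,5,-2)
river: ρ → (-2,3,4)
river: ρ → (4,5,-1)
river: ρ → (-1,5,4)
river: ρ → (4,3,-2)
ρ-cycle length = 10 (tail of 2 descent steps not counted)

10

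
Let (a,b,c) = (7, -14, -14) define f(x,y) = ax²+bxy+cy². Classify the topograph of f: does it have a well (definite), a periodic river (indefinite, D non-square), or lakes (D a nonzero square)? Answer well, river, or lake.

D = b²−4ac = (-14)² − 4·7·(-14) = 588
D > 0 non-square ⇒ indefinite ⇒ periodic river

river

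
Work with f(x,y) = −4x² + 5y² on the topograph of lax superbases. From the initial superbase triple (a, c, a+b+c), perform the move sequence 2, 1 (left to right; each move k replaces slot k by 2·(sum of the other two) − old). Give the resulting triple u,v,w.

start (-4,5,1) = (f(1,0),f(0,1),f(1,1))
replace slot 2: 2·((-4)+1) − 5 = -11 → (-4,-11,1)
replace slot 1: 2·((-11)+1) − (-4) = -16 → (-16,-11,1)

-16,-11,1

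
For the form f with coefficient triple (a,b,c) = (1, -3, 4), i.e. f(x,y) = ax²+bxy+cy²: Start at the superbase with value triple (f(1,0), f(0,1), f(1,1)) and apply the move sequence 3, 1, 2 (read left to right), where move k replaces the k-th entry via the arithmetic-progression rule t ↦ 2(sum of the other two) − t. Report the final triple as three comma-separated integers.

start (1,4,2) = (f(1,0),f(0,1),f(1,1))
replace slot 3: 2·(1+4) − 2 = 8 → (1,4,8)
replace slot 1: 2·(4+8) − 1 = 23 → (23,4,8)
replace slot 2: 2·(23+8) − 4 = 58 → (23,58,8)

23,58,8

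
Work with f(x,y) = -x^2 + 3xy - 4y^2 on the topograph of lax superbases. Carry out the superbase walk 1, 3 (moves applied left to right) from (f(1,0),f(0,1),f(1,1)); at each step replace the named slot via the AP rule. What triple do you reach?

start (-1,-4,-2) = (f(1,0),f(0,1),f(1,1))
replace slot 1: 2·((-4)+(-2)) − (-1) = -11 → (-11,-4,-2)
replace slot 3: 2·((-11)+(-4)) − (-2) = -28 → (-11,-4,-28)

-11,-4,-28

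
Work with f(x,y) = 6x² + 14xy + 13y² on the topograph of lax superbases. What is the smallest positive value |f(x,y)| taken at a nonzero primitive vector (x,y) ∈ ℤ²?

translate: b→2 (≡14 mod 12), so (6,14,13)→(6,2,5)
flip: (6,2,5)→(5,-2,6)
reduced (well bottom): (5,-2,6) with a≤c, −a<b≤a
well minimum = a = 5

5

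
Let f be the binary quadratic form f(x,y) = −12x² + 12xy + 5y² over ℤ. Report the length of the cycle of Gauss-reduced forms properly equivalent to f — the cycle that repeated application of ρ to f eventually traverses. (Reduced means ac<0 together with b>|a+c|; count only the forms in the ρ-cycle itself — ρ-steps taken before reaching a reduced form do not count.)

D = 384, ⌊√D⌋ = 19
river: ρ → (5,18,-3)
river: ρ → (-3,18,5)
river: ρ → (5,12,-12)
river: ρ → (-12,12,5)
ρ-cycle length = 4 (tail of 0 descent steps not counted)

4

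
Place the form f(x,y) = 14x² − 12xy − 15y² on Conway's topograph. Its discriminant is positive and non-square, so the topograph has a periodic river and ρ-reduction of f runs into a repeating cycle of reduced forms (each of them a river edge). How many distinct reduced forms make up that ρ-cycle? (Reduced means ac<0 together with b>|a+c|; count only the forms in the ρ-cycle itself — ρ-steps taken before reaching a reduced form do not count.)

D = 984, ⌊√D⌋ = 31
descent: ρ → (-15,12,14)  [lands on river]
river: ρ → (14,16,-13)
river: ρ → (-13,10,17)
river: ρ → (17,24,-6)
river: ρ → (-6,24,17)
river: ρ → (17,10,-13)
river: ρ → (-13,16,14)
river: ρ → (14,12,-15)
river: ρ → (-15,18,11)
river: ρ → (11,26,-7)
river: ρ → (-7,30,3)
river: ρ → (3,30,-7)
river: ρ → (-7,26,11)
river: ρ → (11,18,-15)
ρ-cycle length = 14 (tail of 1 descent step not counted)

14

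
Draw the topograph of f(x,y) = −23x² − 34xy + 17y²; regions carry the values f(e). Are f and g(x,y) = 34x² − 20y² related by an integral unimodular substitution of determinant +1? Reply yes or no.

D₁ = 2720, D₂ = 2720
river cycle of f (length 8): (17, 34, -23), (-23, 12, 28), (28, 44, -7), (-7, 40, 40), (40, 40, -7), (-7, 44, 28), (28, 12, -23), (-23, 34, 17)
river cycle of g (length 6): (-20, 40, 14), (14, 44, -14), (-14, 40, 20), (20, 40, -14), (-14, 44, 14), (14, 40, -20)
cycles differ ⇒ inequivalent

no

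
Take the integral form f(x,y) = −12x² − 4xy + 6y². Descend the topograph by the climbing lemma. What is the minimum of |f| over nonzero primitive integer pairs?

descent: ρ → (6,16,-2)  [lands on river]
river: ρ → (-2,16,6)
river: ρ → (6,8,-10)
river: ρ → (-10,12,4)
river: ρ → (4,12,-10)
river: ρ → (-10,8,6)
closes: descent 1, river 6
min |a| on river = 2

2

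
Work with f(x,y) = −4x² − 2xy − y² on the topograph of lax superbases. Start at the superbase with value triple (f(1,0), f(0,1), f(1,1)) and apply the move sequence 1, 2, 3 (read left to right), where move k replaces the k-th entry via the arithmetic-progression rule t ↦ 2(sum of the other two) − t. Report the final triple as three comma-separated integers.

start (-4,-1,-7) = (f(1,0),f(0,1),f(1,1))
replace slot 1: 2·((-1)+(-7)) − (-4) = -12 → (-12,-1,-7)
replace slot 2: 2·((-12)+(-7)) − (-1) = -37 → (-12,-37,-7)
replace slot 3: 2·((-12)+(-37)) − (-7) = -91 → (-12,-37,-91)

-12,-37,-91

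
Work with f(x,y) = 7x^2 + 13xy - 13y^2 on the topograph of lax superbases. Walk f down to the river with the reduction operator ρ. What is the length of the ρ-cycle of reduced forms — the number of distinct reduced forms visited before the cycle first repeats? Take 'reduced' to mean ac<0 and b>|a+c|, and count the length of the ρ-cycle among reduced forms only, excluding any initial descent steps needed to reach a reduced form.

D = 533, ⌊√D⌋ = 23
river: ρ → (-13,13,7)
river: ρ → (7,15,-11)
river: ρ → (-11,7,11)
river: ρ → (11,15,-7)
river: ρ → (-7,13,13)
river: ρ → (13,13,-7)
river: ρ → (-7,15,11)
river: ρ → (11,7,-11)
river: ρ → (-11,15,7)
river: ρ → (7,13,-13)
ρ-cycle length = 10 (tail of 0 descent steps not counted)

10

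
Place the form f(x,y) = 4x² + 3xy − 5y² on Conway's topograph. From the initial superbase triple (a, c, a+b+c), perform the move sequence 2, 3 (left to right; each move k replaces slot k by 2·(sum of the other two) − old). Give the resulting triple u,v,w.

start (4,-5,2) = (f(1,0),f(0,1),f(1,1))
replace slot 2: 2·(4+2) − (-5) = 17 → (4,17,2)
replace slot 3: 2·(4+17) − 2 = 40 → (4,17,40)

4,17,40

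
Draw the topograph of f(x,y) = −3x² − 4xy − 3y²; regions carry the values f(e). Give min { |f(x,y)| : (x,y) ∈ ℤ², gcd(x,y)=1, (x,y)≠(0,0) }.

translate: b→-2 (≡4 mod 6), so (3,4,3)→(3,-2,2)
flip: (3,-2,2)→(2,2,3)
reduced (well bottom): (2,2,3) with a≤c, −a<b≤a
well minimum |f| = |-2| = 2 (negative-definite)

2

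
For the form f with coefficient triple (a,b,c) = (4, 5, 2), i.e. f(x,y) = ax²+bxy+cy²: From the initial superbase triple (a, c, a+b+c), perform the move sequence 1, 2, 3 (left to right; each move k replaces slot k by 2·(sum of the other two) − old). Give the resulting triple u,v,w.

start (4,2,11) = (f(1,0),f(0,1),f(1,1))
replace slot 1: 2·(2+11) − 4 = 22 → (22,2,11)
replace slot 2: 2·(22+11) − 2 = 64 → (22,64,11)
replace slot 3: 2·(22+64) − 11 = 161 → (22,64,161)

22,64,161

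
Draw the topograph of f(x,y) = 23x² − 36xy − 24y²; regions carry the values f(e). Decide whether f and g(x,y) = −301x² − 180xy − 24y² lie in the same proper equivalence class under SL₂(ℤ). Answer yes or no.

D₁ = 3504, D₂ = 3504
river cycle of f (length 8): (-24, 36, 23), (23, 56, -4), (-4, 56, 23), (23, 36, -24), (-24, 12, 35), (35, 58, -1), (-1, 58, 35), (35, 12, -24)
river cycle of g (length 8): (-24, 36, 23), (23, 56, -4), (-4, 56, 23), (23, 36, -24), (-24, 12, 35), (35, 58, -1), (-1, 58, 35), (35, 12, -24)
cycles coincide ⇒ equivalent

yes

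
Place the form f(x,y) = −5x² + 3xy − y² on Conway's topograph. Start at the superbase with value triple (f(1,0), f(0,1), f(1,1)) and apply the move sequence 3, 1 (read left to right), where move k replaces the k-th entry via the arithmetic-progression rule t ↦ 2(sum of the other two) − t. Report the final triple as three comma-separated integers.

start (-5,-1,-3) = (f(1,0),f(0,1),f(1,1))
replace slot 3: 2·((-5)+(-1)) − (-3) = -9 → (-5,-1,-9)
replace slot 1: 2·((-1)+(-9)) − (-5) = -15 → (-15,-1,-9)

-15,-1,-9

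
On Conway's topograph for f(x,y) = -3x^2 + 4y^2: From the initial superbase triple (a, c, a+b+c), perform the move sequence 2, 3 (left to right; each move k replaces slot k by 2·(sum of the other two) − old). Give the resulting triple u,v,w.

start (-3,4,1) = (f(1,0),f(0,1),f(1,1))
replace slot 2: 2·((-3)+1) − 4 = -8 → (-3,-8,1)
replace slot 3: 2·((-3)+(-8)) − 1 = -23 → (-3,-8,-23)

-3,-8,-23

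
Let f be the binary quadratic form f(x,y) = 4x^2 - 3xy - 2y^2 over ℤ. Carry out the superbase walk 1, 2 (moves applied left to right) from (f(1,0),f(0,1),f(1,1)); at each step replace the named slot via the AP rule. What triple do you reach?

start (4,-2,-1) = (f(1,0),f(0,1),f(1,1))
replace slot 1: 2·((-2)+(-1)) − 4 = -10 → (-10,-2,-1)
replace slot 2: 2·((-10)+(-1)) − (-2) = -20 → (-10,-20,-1)

-10,-20,-1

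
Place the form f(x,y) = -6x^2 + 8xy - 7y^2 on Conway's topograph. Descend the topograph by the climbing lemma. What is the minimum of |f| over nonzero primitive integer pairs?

translate: b→4 (≡-8 mod 12), so (6,-8,7)→(6,4,5)
flip: (6,4,5)→(5,-4,6)
reduced (well bottom): (5,-4,6) with a≤c, −a<b≤a
well minimum |f| = |-5| = 5 (negative-definite)

5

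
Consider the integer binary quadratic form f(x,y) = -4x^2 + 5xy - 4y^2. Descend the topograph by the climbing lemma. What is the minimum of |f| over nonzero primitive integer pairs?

translate: b→3 (≡-5 mod 8), so (4,-5,4)→(4,3,3)
flip: (4,3,3)→(3,-3,4)
translate: b→3 (≡-3 mod 6), so (3,-3,4)→(3,3,4)
reduced (well bottom): (3,3,4) with a≤c, −a<b≤a
well minimum |f| = |-3| = 3 (negative-definite)

3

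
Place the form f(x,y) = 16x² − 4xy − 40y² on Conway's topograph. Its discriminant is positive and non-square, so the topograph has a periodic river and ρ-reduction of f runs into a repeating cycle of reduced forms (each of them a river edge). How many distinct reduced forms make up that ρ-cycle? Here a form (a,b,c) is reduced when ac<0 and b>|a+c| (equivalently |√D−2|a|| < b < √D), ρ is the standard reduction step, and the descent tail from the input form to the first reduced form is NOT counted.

D = 2576, ⌊√D⌋ = 50
descent: ρ → (-40,4,16)
descent: ρ → (16,28,-28)  [lands on river]
river: ρ → (-28,28,16)
river: ρ → (16,36,-20)
river: ρ → (-20,44,8)
river: ρ → (8,36,-40)
river: ρ → (-40,44,4)
river: ρ → (4,44,-40)
river: ρ → (-40,36,8)
river: ρ → (8,44,-20)
river: ρ → (-20,36,16)
ρ-cycle length = 10 (tail of 2 descent steps not counted)

10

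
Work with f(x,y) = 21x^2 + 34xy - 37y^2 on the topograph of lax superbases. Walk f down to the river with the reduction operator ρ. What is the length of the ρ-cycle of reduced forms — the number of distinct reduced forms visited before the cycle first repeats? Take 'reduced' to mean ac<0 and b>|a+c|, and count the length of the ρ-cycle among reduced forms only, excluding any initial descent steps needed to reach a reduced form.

D = 4264, ⌊√D⌋ = 65
river: ρ → (-37,40,18)
river: ρ → (18,32,-45)
river: ρ → (-45,58,5)
river: ρ → (5,62,-21)
river: ρ → (-21,64,2)
river: ρ → (2,64,-21)
river: ρ → (-21,62,5)
river: ρ → (5,58,-45)
river: ρ → (-45,32,18)
river: ρ → (18,40,-37)
river: ρ → (-37,34,21)
river: ρ → (21,50,-21)
river: ρ → (-21,34,37)
river: ρ → (37,40,-18)
river: ρ → (-18,32,45)
river: ρ → (45,58,-5)
river: ρ → (-5,62,21)
river: ρ → (21,64,-2)
river: ρ → (-2,64,21)
river: ρ → (21,62,-5)
river: ρ → (-5,58,45)
river: ρ → (45,32,-18)
river: ρ → (-18,40,37)
river: ρ → (37,34,-21)
river: ρ → (-21,50,21)
river: ρ → (21,34,-37)
ρ-cycle length = 26 (tail of 0 descent steps not counted)

26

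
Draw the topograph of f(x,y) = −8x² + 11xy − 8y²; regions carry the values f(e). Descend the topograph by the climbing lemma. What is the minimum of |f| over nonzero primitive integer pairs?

translate: b→5 (≡-11 mod 16), so (8,-11,8)→(8,5,5)
flip: (8,5,5)→(5,-5,8)
translate: b→5 (≡-5 mod 10), so (5,-5,8)→(5,5,8)
reduced (well bottom): (5,5,8) with a≤c, −a<b≤a
well minimum |f| = |-5| = 5 (negative-definite)

5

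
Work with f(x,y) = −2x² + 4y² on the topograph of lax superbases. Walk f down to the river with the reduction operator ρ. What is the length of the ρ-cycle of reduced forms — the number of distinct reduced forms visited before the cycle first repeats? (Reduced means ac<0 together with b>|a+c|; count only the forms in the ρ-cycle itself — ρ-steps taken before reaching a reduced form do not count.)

D = 32, ⌊√D⌋ = 5
descent: ρ → (4,0,-2)
descent: ρ → (-2,4,2)  [lands on river]
river: ρ → (2,4,-2)
ρ-cycle length = 2 (tail of 2 descent steps not counted)

2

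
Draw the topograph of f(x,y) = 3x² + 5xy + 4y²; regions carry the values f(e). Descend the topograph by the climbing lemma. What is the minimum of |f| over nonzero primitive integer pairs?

translate: b→-1 (≡5 mod 6), so (3,5,4)→(3,-1,2)
flip: (3,-1,2)→(2,1,3)
reduced (well bottom): (2,1,3) with a≤c, −a<b≤a
well minimum = a = 2

2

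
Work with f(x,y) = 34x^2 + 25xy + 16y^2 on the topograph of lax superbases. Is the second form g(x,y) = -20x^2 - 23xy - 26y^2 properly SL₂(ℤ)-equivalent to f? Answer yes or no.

D₁ = -1551, D₂ = -1551
f: flip: (34,25,16)→(16,-25,34)
f: translate: b→7 (≡-25 mod 32), so (16,-25,34)→(16,7,25)
f: reduced (well bottom): (16,7,25) with a≤c, −a<b≤a
g is negative-definite; reduce −g:
−g: translate: b→-17 (≡23 mod 40), so (20,23,26)→(20,-17,23)
−g: reduced (well bottom): (20,-17,23) with a≤c, −a<b≤a
flip sign back: reduced form of g is (-20,17,-23)
reduced forms (16, 7, 25) vs (-20, 17, -23) ⇒ inequivalent

no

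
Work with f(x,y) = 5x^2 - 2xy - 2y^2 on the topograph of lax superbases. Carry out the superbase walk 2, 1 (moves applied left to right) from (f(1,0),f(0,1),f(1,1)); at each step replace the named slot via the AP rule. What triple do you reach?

start (5,-2,1) = (f(1,0),f(0,1),f(1,1))
replace slot 2: 2·(5+1) − (-2) = 14 → (5,14,1)
replace slot 1: 2·(14+1) − 5 = 25 → (25,14,1)

25,14,1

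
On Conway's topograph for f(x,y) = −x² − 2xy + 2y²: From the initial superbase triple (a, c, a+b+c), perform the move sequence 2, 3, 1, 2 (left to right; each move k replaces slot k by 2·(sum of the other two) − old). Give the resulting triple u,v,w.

start (-1,2,-1) = (f(1,0),f(0,1),f(1,1))
replace slot 2: 2·((-1)+(-1)) − 2 = -6 → (-1,-6,-1)
replace slot 3: 2·((-1)+(-6)) − (-1) = -13 → (-1,-6,-13)
replace slot 1: 2·((-6)+(-13)) − (-1) = -37 → (-37,-6,-13)
replace slot 2: 2·((-37)+(-13)) − (-6) = -94 → (-37,-94,-13)

-37,-94,-13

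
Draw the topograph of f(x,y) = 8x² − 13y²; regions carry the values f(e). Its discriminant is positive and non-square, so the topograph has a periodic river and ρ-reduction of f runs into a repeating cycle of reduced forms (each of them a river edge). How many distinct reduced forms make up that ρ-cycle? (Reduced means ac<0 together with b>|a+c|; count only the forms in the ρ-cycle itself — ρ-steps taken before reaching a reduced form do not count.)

D = 416, ⌊√D⌋ = 20
descent: ρ → (-13,0,8)
descent: ρ → (8,16,-5)  [lands on river]
river: ρ → (-5,14,11)
river: ρ → (11,8,-8)
river: ρ → (-8,8,11)
river: ρ → (11,14,-5)
river: ρ → (-5,16,8)
ρ-cycle length = 6 (tail of 2 descent steps not counted)

6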